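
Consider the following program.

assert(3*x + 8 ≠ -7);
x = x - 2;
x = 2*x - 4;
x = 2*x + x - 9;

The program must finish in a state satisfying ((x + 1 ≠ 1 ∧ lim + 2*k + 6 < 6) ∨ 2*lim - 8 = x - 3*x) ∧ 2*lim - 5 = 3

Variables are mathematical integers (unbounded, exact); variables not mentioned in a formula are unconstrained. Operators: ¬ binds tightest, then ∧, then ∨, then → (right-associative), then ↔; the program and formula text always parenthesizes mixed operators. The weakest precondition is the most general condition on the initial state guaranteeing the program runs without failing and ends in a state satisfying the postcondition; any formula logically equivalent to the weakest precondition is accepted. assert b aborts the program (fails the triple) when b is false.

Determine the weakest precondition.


Working backward. After the program, the postcondition ((x + 1 ≠ 1 ∧ lim + 2*k + 6 < 6) ∨ 2*lim - 8 = x - 3*x) ∧ 2*lim - 5 = 3 must hold; in canonical form it is ((x ≠ 0 ∧ 2*k + lim < 0) ∨ 2*lim + 2*x = 8) ∧ 2*lim = 8.
Before x := 2*x + x - 9: ((3*x ≠ 9 ∧ 2*k + lim < 0) ∨ 2*lim + 6*x = 26) ∧ 2*lim = 8
Before x := 2*x - 4: ((6*x ≠ 21 ∧ 2*k + lim < 0) ∨ 2*lim + 12*x = 50) ∧ 2*lim = 8
Before x := x - 2: ((6*x ≠ 33 ∧ 2*k + lim < 0) ∨ 2*lim + 12*x = 74) ∧ 2*lim = 8
Before assert 3*x + 8 ≠ -7: 3*x ≠ -15 ∧ ((6*x ≠ 33 ∧ 2*k + lim < 0) ∨ 2*lim + 12*x = 74) ∧ 2*lim = 8
Answer: WP = 3*x ≠ -15 ∧ ((6*x ≠ 33 ∧ 2*k + lim < 0) ∨ 2*lim + 12*x = 74) ∧ 2*lim = 8


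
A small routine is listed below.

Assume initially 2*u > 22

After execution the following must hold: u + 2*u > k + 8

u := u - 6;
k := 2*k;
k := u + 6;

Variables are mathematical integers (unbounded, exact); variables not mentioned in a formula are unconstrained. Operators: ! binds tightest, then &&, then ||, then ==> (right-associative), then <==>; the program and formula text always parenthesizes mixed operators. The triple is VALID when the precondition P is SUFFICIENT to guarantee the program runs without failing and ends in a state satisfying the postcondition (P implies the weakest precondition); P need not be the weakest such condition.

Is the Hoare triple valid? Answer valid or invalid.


Working backward. After the program, the postcondition u + 2*u > k + 8 must hold; in canonical form it is 3*u > k + 8.
Before k := u + 6: 2*u > 14
Before k := 2*k: 2*u > 14
Before u := u - 6: 2*u > 26
The weakest precondition is 2*u > 26.
Check whether 2*u > 22 implies it.
Countermodel: at the initial state u = 12, the precondition holds but the weakest precondition fails.
Answer: invalid


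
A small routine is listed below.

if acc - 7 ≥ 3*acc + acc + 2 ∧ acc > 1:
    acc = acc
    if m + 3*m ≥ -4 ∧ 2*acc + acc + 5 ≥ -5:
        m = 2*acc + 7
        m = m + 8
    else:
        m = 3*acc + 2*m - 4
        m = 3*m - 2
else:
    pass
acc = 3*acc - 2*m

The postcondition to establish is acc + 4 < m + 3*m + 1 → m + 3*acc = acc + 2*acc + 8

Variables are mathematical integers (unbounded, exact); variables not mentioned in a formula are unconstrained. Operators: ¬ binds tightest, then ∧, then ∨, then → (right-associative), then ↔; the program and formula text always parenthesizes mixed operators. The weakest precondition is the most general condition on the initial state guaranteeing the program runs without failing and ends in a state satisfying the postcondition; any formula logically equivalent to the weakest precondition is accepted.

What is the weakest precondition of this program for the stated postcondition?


Working backward. After the program, the postcondition acc + 4 < m + 3*m + 1 → m + 3*acc = acc + 2*acc + 8 must hold; in canonical form it is acc < 4*m - 3 → m = 8.
Before acc := 3*acc - 2*m: 3*acc < 6*m - 3 → m = 8
Then branch requires ((4*m ≥ -4 ∧ 3*acc ≥ -10) → (9*acc > -87 → 2*acc = -7)) ∧ ((¬(4*m ≥ -4 ∧ 3*acc ≥ -10)) → (51*acc + 36*m > 87 → 9*acc + 6*m = 22)); else branch requires 3*acc < 6*m - 3 → m = 8.
Before the if: ((3*acc ≤ -9 ∧ acc > 1) → (((4*m ≥ -4 ∧ 3*acc ≥ -10) → (9*acc > -87 → 2*acc = -7)) ∧ ((¬(4*m ≥ -4 ∧ 3*acc ≥ -10)) → (51*acc + 36*m > 87 → 9*acc + 6*m = 22)))) ∧ ((¬(3*acc ≤ -9 ∧ acc > 1)) → (3*acc < 6*m - 3 → m = 8))
Answer: WP = ((3*acc ≤ -9 ∧ acc > 1) → (((4*m ≥ -4 ∧ 3*acc ≥ -10) → (9*acc > -87 → 2*acc = -7)) ∧ ((¬(4*m ≥ -4 ∧ 3*acc ≥ -10)) → (51*acc + 36*m > 87 → 9*acc + 6*m = 22)))) ∧ ((¬(3*acc ≤ -9 ∧ acc > 1)) → (3*acc < 6*m - 3 → m = 8))


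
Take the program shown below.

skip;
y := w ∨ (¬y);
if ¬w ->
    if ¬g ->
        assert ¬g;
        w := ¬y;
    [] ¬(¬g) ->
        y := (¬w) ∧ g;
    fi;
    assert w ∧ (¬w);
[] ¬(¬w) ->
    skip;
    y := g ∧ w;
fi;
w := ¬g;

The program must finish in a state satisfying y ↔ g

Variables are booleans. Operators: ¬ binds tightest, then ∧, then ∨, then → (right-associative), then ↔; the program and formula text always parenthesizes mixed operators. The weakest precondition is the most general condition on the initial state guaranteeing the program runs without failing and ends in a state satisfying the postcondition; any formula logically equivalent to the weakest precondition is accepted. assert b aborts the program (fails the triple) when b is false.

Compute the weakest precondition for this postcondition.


Working backward. After the program, y ↔ g must hold.
Before w := ¬g: y ↔ g
Then branch requires false; else branch requires (g ∧ w) ↔ g.
Before the if: w ∧ (w → ((g ∧ w) ↔ g))
Before y := w ∨ (¬y): w ∧ (w → ((g ∧ w) ↔ g))
Before skip: w ∧ (w → ((g ∧ w) ↔ g))
Answer: WP = w ∧ (w → ((g ∧ w) ↔ g))


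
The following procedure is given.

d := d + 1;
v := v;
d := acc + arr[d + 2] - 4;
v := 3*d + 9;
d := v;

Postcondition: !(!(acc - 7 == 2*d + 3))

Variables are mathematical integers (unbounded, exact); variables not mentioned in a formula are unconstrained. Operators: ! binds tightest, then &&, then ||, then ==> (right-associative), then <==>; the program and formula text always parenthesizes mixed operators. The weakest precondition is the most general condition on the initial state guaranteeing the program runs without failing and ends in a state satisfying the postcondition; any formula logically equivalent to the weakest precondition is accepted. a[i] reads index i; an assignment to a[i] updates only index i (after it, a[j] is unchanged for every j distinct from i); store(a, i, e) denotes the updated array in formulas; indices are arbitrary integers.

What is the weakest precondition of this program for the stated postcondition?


Working backward. After the program, the postcondition !(!(acc - 7 == 2*d + 3)) must hold; in canonical form it is acc == 2*d + 10.
Before d := v: acc == 2*v + 10
Before v := 3*d + 9: acc == 6*d + 28
Before d := acc + arr[d + 2] - 4: 6*arr[d + 2] + 5*acc == -4
Before v := v: 6*arr[d + 2] + 5*acc == -4
Before d := d + 1: 6*arr[d + 3] + 5*acc == -4
Answer: WP = 6*arr[d + 3] + 5*acc == -4


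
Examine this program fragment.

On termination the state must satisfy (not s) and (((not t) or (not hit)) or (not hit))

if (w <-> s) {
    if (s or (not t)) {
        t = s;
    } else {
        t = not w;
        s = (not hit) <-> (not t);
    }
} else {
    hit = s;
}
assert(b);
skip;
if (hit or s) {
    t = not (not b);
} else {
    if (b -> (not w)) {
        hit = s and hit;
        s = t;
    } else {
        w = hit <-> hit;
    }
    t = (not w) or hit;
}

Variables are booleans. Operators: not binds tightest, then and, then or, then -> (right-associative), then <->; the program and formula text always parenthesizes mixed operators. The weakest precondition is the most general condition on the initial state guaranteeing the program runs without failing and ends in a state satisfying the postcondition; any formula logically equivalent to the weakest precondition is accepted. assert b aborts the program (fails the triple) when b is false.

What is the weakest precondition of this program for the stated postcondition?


Working backward. After the program, the postcondition (not s) and (((not t) or (not hit)) or (not hit)) must hold; in canonical form it is (not s) and ((not t) or (not hit)).
Then branch requires (not s) and ((not b) or (not hit)); else branch requires ((b -> (not w)) -> ((not t) and ((not ((not w) or (s and hit))) or (not (s and hit))))) and ((not (b -> (not w))) -> ((not s) and (not hit))).
Before the if: ((hit or s) -> ((not s) and ((not b) or (not hit)))) and ((not (hit or s)) -> (((b -> (not w)) -> ((not t) and ((not ((not w) or (s and hit))) or (not (s and hit))))) and ((not (b -> (not w))) -> ((not s) and (not hit)))))
Before skip: ((hit or s) -> ((not s) and ((not b) or (not hit)))) and ((not (hit or s)) -> (((b -> (not w)) -> ((not t) and ((not ((not w) or (s and hit))) or (not (s and hit))))) and ((not (b -> (not w))) -> ((not s) and (not hit)))))
Before assert b: b and ((hit or s) -> ((not s) and ((not b) or (not hit)))) and ((not (hit or s)) -> (((b -> (not w)) -> ((not t) and ((not ((not w) or (s and hit))) or (not (s and hit))))) and ((not (b -> (not w))) -> ((not s) and (not hit)))))
Then branch requires ((s or (not t)) -> (b and ((hit or s) -> ((not s) and ((not b) or (not hit)))) and ((not (hit or s)) -> (((b -> (not w)) -> ((not s) and ((not ((not w) or (s and hit))) or (not (s and hit))))) and ((not (b -> (not w))) -> ((not s) and (not hit))))))) and ((not (s or (not t))) -> (b and ((hit or ((not hit) <-> w)) -> ((not ((not hit) <-> w)) and ((not b) or (not hit)))) and ((not (hit or ((not hit) <-> w))) -> (((b -> (not w)) -> (w and ((not ((not w) or (((not hit) <-> w) and hit))) or (not (((not hit) <-> w) and hit))))) and ((not (b -> (not w))) -> ((not ((not hit) <-> w)) and (not hit))))))); else branch requires b and (s -> ((not s) and ((not b) or (not s)))) and ((not s) -> (((b -> (not w)) -> ((not t) and ((not ((not w) or s)) or (not s)))) and ((not (b -> (not w))) -> (not s)))).
Before the if: ((w <-> s) -> (((s or (not t)) -> (b and ((hit or s) -> ((not s) and ((not b) or (not hit)))) and ((not (hit or s)) -> (((b -> (not w)) -> ((not s) and ((not ((not w) or (s and hit))) or (not (s and hit))))) and ((not (b -> (not w))) -> ((not s) and (not hit))))))) and ((not (s or (not t))) -> (b and ((hit or ((not hit) <-> w)) -> ((not ((not hit) <-> w)) and ((not b) or (not hit)))) and ((not (hit or ((not hit) <-> w))) -> (((b -> (not w)) -> (w and ((not ((not w) or (((not hit) <-> w) and hit))) or (not (((not hit) <-> w) and hit))))) and ((not (b -> (not w))) -> ((not ((not hit) <-> w)) and (not hit))))))))) and ((not (w <-> s)) -> (b and (s -> ((not s) and ((not b) or (not s)))) and ((not s) -> (((b -> (not w)) -> ((not t) and ((not ((not w) or s)) or (not s)))) and ((not (b -> (not w))) -> (not s))))))
Answer: WP = ((w <-> s) -> (((s or (not t)) -> (b and ((hit or s) -> ((not s) and ((not b) or (not hit)))) and ((not (hit or s)) -> (((b -> (not w)) -> ((not s) and ((not ((not w) or (s and hit))) or (not (s and hit))))) and ((not (b -> (not w))) -> ((not s) and (not hit))))))) and ((not (s or (not t))) -> (b and ((hit or ((not hit) <-> w)) -> ((not ((not hit) <-> w)) and ((not b) or (not hit)))) and ((not (hit or ((not hit) <-> w))) -> (((b -> (not w)) -> (w and ((not ((not w) or (((not hit) <-> w) and hit))) or (not (((not hit) <-> w) and hit))))) and ((not (b -> (not w))) -> ((not ((not hit) <-> w)) and (not hit))))))))) and ((not (w <-> s)) -> (b and (s -> ((not s) and ((not b) or (not s)))) and ((not s) -> (((b -> (not w)) -> ((not t) and ((not ((not w) or s)) or (not s)))) and ((not (b -> (not w))) -> (not s))))))


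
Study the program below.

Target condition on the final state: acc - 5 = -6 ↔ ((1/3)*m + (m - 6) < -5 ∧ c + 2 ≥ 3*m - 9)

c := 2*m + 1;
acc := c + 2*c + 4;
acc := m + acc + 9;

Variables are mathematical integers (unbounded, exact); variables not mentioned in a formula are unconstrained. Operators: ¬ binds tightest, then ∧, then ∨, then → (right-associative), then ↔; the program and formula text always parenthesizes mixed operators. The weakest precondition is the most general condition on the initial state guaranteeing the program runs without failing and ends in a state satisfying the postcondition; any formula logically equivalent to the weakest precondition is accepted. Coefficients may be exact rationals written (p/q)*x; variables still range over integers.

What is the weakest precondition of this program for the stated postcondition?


Working backward. After the program, the postcondition acc - 5 = -6 ↔ ((1/3)*m + (m - 6) < -5 ∧ c + 2 ≥ 3*m - 9) must hold; in canonical form it is acc = -1 ↔ ((4/3)*m < 1 ∧ c ≥ 3*m - 11).
Before acc := m + acc + 9: acc + m = -10 ↔ ((4/3)*m < 1 ∧ c ≥ 3*m - 11)
Before acc := c + 2*c + 4: 3*c + m = -14 ↔ ((4/3)*m < 1 ∧ c ≥ 3*m - 11)
Before c := 2*m + 1: 7*m = -17 ↔ ((4/3)*m < 1 ∧ m ≤ 12)
Answer: WP = 7*m = -17 ↔ ((4/3)*m < 1 ∧ m ≤ 12)


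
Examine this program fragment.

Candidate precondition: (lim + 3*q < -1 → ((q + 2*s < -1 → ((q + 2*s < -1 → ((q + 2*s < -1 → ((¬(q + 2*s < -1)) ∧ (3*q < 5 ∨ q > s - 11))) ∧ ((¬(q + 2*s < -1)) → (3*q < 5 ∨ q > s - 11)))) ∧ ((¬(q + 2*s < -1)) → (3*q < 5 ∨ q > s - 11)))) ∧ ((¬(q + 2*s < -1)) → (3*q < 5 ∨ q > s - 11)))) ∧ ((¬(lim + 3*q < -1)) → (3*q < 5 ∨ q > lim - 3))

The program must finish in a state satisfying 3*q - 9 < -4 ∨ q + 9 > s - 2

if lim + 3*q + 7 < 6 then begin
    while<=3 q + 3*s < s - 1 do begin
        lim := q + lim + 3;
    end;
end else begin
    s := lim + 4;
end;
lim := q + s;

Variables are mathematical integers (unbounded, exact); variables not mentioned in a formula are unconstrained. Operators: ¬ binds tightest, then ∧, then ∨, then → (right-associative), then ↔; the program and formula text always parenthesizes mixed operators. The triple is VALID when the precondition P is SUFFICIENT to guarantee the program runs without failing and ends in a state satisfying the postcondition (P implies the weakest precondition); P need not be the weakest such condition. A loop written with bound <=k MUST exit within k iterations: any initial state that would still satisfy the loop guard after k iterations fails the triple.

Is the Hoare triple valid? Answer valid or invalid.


Working backward. After the program, the postcondition 3*q - 9 < -4 ∨ q + 9 > s - 2 must hold; in canonical form it is 3*q < 5 ∨ q > s - 11.
Before lim := q + s: 3*q < 5 ∨ q > s - 11
Then branch requires (q + 2*s < -1 → ((q + 2*s < -1 → ((q + 2*s < -1 → ((¬(q + 2*s < -1)) ∧ (3*q < 5 ∨ q > s - 11))) ∧ ((¬(q + 2*s < -1)) → (3*q < 5 ∨ q > s - 11)))) ∧ ((¬(q + 2*s < -1)) → (3*q < 5 ∨ q > s - 11)))) ∧ ((¬(q + 2*s < -1)) → (3*q < 5 ∨ q > s - 11)); else branch requires 3*q < 5 ∨ q > lim - 7.
Before the if: (lim + 3*q < -1 → ((q + 2*s < -1 → ((q + 2*s < -1 → ((q + 2*s < -1 → ((¬(q + 2*s < -1)) ∧ (3*q < 5 ∨ q > s - 11))) ∧ ((¬(q + 2*s < -1)) → (3*q < 5 ∨ q > s - 11)))) ∧ ((¬(q + 2*s < -1)) → (3*q < 5 ∨ q > s - 11)))) ∧ ((¬(q + 2*s < -1)) → (3*q < 5 ∨ q > s - 11)))) ∧ ((¬(lim + 3*q < -1)) → (3*q < 5 ∨ q > lim - 7))
The weakest precondition is (lim + 3*q < -1 → ((q + 2*s < -1 → ((q + 2*s < -1 → ((q + 2*s < -1 → ((¬(q + 2*s < -1)) ∧ (3*q < 5 ∨ q > s - 11))) ∧ ((¬(q + 2*s < -1)) → (3*q < 5 ∨ q > s - 11)))) ∧ ((¬(q + 2*s < -1)) → (3*q < 5 ∨ q > s - 11)))) ∧ ((¬(q + 2*s < -1)) → (3*q < 5 ∨ q > s - 11)))) ∧ ((¬(lim + 3*q < -1)) → (3*q < 5 ∨ q > lim - 7)).
Check whether (lim + 3*q < -1 → ((q + 2*s < -1 → ((q + 2*s < -1 → ((q + 2*s < -1 → ((¬(q + 2*s < -1)) ∧ (3*q < 5 ∨ q > s - 11))) ∧ ((¬(q + 2*s < -1)) → (3*q < 5 ∨ q > s - 11)))) ∧ ((¬(q + 2*s < -1)) → (3*q < 5 ∨ q > s - 11)))) ∧ ((¬(q + 2*s < -1)) → (3*q < 5 ∨ q > s - 11)))) ∧ ((¬(lim + 3*q < -1)) → (3*q < 5 ∨ q > lim - 3)) implies it.
Every state satisfying the precondition satisfies the weakest precondition: the implication holds.
Answer: valid


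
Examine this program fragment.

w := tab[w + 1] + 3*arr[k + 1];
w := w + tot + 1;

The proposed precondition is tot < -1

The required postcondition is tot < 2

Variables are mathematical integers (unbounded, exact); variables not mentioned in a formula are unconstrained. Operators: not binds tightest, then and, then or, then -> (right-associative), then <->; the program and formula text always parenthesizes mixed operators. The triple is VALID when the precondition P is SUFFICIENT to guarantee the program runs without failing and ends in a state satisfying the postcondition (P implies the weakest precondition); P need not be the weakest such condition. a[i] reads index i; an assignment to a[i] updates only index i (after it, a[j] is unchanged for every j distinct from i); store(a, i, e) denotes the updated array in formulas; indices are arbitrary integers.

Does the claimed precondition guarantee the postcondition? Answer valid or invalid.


Working backward. After the program, tot < 2 must hold.
Before w := w + tot + 1: tot < 2
Before w := tab[w + 1] + 3*arr[k + 1]: tot < 2
The weakest precondition is tot < 2.
Check whether tot < -1 implies it.
Every state satisfying the precondition satisfies the weakest precondition: the implication holds.
Answer: valid


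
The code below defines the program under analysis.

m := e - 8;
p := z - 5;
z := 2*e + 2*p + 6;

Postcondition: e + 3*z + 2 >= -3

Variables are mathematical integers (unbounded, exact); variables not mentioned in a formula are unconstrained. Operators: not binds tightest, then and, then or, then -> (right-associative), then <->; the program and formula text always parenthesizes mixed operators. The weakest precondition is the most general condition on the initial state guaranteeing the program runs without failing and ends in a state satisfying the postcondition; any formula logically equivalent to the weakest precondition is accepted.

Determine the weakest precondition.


Working backward. After the program, the postcondition e + 3*z + 2 >= -3 must hold; in canonical form it is e + 3*z >= -5.
Before z := 2*e + 2*p + 6: 7*e + 6*p >= -23
Before p := z - 5: 7*e + 6*z >= 7
Before m := e - 8: 7*e + 6*z >= 7
Answer: WP = 7*e + 6*z >= 7


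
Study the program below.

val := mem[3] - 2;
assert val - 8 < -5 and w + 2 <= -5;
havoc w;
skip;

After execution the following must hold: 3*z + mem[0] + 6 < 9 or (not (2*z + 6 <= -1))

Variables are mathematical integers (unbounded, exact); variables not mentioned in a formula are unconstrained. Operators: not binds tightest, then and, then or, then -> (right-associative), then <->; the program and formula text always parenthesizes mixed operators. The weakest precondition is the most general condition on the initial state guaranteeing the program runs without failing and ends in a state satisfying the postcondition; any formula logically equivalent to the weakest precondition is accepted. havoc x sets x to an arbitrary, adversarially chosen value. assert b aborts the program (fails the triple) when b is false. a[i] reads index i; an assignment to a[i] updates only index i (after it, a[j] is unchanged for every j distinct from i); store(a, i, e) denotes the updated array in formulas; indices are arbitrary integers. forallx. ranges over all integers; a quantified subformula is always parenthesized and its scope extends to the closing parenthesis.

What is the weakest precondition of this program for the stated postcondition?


Working backward. After the program, the postcondition 3*z + mem[0] + 6 < 9 or (not (2*z + 6 <= -1)) must hold; in canonical form it is mem[0] + 3*z < 3 or (not (2*z <= -7)).
Before skip: mem[0] + 3*z < 3 or (not (2*z <= -7))
Before havoc w: mem[0] + 3*z < 3 or (not (2*z <= -7))
Before assert val - 8 < -5 and w + 2 <= -5: val < 3 and w <= -7 and (mem[0] + 3*z < 3 or (not (2*z <= -7)))
Before val := mem[3] - 2: mem[3] < 5 and w <= -7 and (mem[0] + 3*z < 3 or (not (2*z <= -7)))
Answer: WP = mem[3] < 5 and w <= -7 and (mem[0] + 3*z < 3 or (not (2*z <= -7)))


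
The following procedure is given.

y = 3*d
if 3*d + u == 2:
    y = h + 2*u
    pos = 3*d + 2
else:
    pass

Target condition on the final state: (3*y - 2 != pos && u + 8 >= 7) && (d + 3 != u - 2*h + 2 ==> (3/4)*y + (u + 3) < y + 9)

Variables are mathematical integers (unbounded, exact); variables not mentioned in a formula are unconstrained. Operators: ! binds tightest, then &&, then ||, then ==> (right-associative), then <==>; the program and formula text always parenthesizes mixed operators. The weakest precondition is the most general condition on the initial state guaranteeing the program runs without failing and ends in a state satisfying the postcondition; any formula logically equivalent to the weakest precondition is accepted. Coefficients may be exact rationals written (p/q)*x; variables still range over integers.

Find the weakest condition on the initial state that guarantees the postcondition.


Working backward. After the program, the postcondition (3*y - 2 != pos && u + 8 >= 7) && (d + 3 != u - 2*h + 2 ==> (3/4)*y + (u + 3) < y + 9) must hold; in canonical form it is 3*y != pos + 2 && u >= -1 && (d + 2*h != u - 1 ==> u < (1/4)*y + 6).
Then branch requires 3*h + 6*u != 3*d + 4 && u >= -1 && (d + 2*h != u - 1 ==> (1/2)*u < (1/4)*h + 6); else branch requires 3*y != pos + 2 && u >= -1 && (d + 2*h != u - 1 ==> u < (1/4)*y + 6).
Before the if: (3*d + u == 2 ==> (3*h + 6*u != 3*d + 4 && u >= -1 && (d + 2*h != u - 1 ==> (1/2)*u < (1/4)*h + 6))) && ((!(3*d + u == 2)) ==> (3*y != pos + 2 && u >= -1 && (d + 2*h != u - 1 ==> u < (1/4)*y + 6)))
Before y := 3*d: (3*d + u == 2 ==> (3*h + 6*u != 3*d + 4 && u >= -1 && (d + 2*h != u - 1 ==> (1/2)*u < (1/4)*h + 6))) && ((!(3*d + u == 2)) ==> (9*d != pos + 2 && u >= -1 && (d + 2*h != u - 1 ==> u < (3/4)*d + 6)))
Answer: WP = (3*d + u == 2 ==> (3*h + 6*u != 3*d + 4 && u >= -1 && (d + 2*h != u - 1 ==> (1/2)*u < (1/4)*h + 6))) && ((!(3*d + u == 2)) ==> (9*d != pos + 2 && u >= -1 && (d + 2*h != u - 1 ==> u < (3/4)*d + 6)))


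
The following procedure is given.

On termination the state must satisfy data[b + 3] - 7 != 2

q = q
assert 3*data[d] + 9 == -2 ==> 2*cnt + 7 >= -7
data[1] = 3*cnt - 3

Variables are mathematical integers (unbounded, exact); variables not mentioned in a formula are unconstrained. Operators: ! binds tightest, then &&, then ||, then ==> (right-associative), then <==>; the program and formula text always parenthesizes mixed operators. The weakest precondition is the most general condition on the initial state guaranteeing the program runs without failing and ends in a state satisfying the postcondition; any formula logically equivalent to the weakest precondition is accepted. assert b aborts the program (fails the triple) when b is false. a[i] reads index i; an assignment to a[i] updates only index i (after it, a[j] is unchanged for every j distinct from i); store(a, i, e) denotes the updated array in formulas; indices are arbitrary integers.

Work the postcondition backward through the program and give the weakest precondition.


Working backward. After the program, the postcondition data[b + 3] - 7 != 2 must hold; in canonical form it is data[b + 3] != 9.
Before data[1] := 3*cnt - 3: store(data, 1, 3*cnt - 3)[b + 3] != 9
Before assert 3*data[d] + 9 == -2 ==> 2*cnt + 7 >= -7: (3*data[d] == -11 ==> 2*cnt >= -14) && store(data, 1, 3*cnt - 3)[b + 3] != 9
Before q := q: (3*data[d] == -11 ==> 2*cnt >= -14) && store(data, 1, 3*cnt - 3)[b + 3] != 9
Answer: WP = (3*data[d] == -11 ==> 2*cnt >= -14) && store(data, 1, 3*cnt - 3)[b + 3] != 9


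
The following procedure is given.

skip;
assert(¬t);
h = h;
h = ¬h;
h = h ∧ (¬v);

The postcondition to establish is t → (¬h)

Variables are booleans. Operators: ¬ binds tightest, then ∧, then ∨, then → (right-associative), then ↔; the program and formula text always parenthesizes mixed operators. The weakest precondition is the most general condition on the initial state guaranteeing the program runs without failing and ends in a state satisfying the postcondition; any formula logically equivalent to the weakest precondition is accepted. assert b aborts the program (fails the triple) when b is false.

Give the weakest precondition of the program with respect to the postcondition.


Working backward. After the program, t → (¬h) must hold.
Before h := h ∧ (¬v): t → (¬(h ∧ (¬v)))
Before h := ¬h: t → (¬((¬h) ∧ (¬v)))
Before h := h: t → (¬((¬h) ∧ (¬v)))
Before assert ¬t: (¬t) ∧ (t → (¬((¬h) ∧ (¬v))))
Before skip: (¬t) ∧ (t → (¬((¬h) ∧ (¬v))))
Answer: WP = (¬t) ∧ (t → (¬((¬h) ∧ (¬v))))


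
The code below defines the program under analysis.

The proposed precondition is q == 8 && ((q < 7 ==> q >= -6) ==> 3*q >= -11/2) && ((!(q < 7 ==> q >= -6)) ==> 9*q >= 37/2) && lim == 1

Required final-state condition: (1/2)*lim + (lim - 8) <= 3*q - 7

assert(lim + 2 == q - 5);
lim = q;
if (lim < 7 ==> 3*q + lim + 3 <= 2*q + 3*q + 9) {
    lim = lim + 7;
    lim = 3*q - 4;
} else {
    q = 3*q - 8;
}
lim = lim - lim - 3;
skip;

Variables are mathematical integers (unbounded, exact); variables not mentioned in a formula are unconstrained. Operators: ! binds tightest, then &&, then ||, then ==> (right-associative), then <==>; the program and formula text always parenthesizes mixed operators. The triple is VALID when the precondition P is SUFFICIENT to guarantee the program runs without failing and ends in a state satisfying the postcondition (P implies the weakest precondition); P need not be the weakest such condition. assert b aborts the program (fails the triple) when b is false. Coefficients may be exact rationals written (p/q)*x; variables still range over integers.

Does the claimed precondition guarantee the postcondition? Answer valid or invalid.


Working backward. After the program, the postcondition (1/2)*lim + (lim - 8) <= 3*q - 7 must hold; in canonical form it is (3/2)*lim <= 3*q + 1.
Before skip: (3/2)*lim <= 3*q + 1
Before lim := lim - lim - 3: 3*q >= -11/2
Then branch requires 3*q >= -11/2; else branch requires 9*q >= 37/2.
Before the if: ((lim < 7 ==> lim <= 2*q + 6) ==> 3*q >= -11/2) && ((!(lim < 7 ==> lim <= 2*q + 6)) ==> 9*q >= 37/2)
Before lim := q: ((q < 7 ==> q >= -6) ==> 3*q >= -11/2) && ((!(q < 7 ==> q >= -6)) ==> 9*q >= 37/2)
Before assert lim + 2 == q - 5: lim == q - 7 && ((q < 7 ==> q >= -6) ==> 3*q >= -11/2) && ((!(q < 7 ==> q >= -6)) ==> 9*q >= 37/2)
The weakest precondition is lim == q - 7 && ((q < 7 ==> q >= -6) ==> 3*q >= -11/2) && ((!(q < 7 ==> q >= -6)) ==> 9*q >= 37/2).
Check whether q == 8 && ((q < 7 ==> q >= -6) ==> 3*q >= -11/2) && ((!(q < 7 ==> q >= -6)) ==> 9*q >= 37/2) && lim == 1 implies it.
Every state satisfying the precondition satisfies the weakest precondition: the implication holds.
Answer: valid


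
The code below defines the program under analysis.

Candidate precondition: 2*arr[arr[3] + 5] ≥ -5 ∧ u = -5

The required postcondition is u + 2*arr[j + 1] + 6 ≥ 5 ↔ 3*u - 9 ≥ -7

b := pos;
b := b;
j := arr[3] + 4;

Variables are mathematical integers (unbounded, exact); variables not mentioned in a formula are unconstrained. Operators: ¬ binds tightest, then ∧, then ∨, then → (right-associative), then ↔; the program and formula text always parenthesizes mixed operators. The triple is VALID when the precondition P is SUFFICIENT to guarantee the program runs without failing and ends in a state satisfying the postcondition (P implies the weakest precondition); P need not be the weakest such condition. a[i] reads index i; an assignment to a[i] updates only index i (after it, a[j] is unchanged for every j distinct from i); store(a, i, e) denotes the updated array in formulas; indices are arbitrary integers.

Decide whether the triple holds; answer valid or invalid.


Working backward. After the program, the postcondition u + 2*arr[j + 1] + 6 ≥ 5 ↔ 3*u - 9 ≥ -7 must hold; in canonical form it is 2*arr[j + 1] + u ≥ -1 ↔ 3*u ≥ 2.
Before j := arr[3] + 4: 2*arr[arr[3] + 5] + u ≥ -1 ↔ 3*u ≥ 2
Before b := b: 2*arr[arr[3] + 5] + u ≥ -1 ↔ 3*u ≥ 2
Before b := pos: 2*arr[arr[3] + 5] + u ≥ -1 ↔ 3*u ≥ 2
The weakest precondition is 2*arr[arr[3] + 5] + u ≥ -1 ↔ 3*u ≥ 2.
Check whether 2*arr[arr[3] + 5] ≥ -5 ∧ u = -5 implies it.
Countermodel: at the initial state arr = {[3] = 0, [5] = 2, elsewhere 0}, u = -5, the precondition holds but the weakest precondition fails.
Answer: invalid


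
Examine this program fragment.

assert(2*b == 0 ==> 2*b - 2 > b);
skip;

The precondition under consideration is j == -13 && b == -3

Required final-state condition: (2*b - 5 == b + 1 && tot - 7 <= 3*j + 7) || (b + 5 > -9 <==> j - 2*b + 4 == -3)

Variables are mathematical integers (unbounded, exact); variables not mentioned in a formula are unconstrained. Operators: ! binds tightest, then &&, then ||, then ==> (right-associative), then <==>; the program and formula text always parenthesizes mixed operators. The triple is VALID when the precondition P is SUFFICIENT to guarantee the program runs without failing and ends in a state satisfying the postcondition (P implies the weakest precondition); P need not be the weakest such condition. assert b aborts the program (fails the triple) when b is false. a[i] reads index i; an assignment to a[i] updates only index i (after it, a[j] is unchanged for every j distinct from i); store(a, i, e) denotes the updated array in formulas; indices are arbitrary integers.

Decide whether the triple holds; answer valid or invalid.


Working backward. After the program, the postcondition (2*b - 5 == b + 1 && tot - 7 <= 3*j + 7) || (b + 5 > -9 <==> j - 2*b + 4 == -3) must hold; in canonical form it is (b == 6 && tot <= 3*j + 14) || (b > -14 <==> j == 2*b - 7).
Before skip: (b == 6 && tot <= 3*j + 14) || (b > -14 <==> j == 2*b - 7)
Before assert 2*b == 0 ==> 2*b - 2 > b: (2*b == 0 ==> b > 2) && ((b == 6 && tot <= 3*j + 14) || (b > -14 <==> j == 2*b - 7))
The weakest precondition is (2*b == 0 ==> b > 2) && ((b == 6 && tot <= 3*j + 14) || (b > -14 <==> j == 2*b - 7)).
Check whether j == -13 && b == -3 implies it.
Every state satisfying the precondition satisfies the weakest precondition: the implication holds.
Answer: valid


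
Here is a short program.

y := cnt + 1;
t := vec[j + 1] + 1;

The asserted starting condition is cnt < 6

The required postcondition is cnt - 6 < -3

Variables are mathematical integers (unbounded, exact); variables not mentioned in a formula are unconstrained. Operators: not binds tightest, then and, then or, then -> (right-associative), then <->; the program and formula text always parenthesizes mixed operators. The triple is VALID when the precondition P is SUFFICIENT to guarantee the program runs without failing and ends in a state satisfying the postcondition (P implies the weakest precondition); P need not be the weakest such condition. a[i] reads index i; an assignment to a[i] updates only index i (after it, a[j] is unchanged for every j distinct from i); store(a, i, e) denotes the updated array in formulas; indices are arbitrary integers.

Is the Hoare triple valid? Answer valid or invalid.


Working backward. After the program, the postcondition cnt - 6 < -3 must hold; in canonical form it is cnt < 3.
Before t := vec[j + 1] + 1: cnt < 3
Before y := cnt + 1: cnt < 3
The weakest precondition is cnt < 3.
Check whether cnt < 6 implies it.
Countermodel: at the initial state cnt = 3, the precondition holds but the weakest precondition fails.
Answer: invalid


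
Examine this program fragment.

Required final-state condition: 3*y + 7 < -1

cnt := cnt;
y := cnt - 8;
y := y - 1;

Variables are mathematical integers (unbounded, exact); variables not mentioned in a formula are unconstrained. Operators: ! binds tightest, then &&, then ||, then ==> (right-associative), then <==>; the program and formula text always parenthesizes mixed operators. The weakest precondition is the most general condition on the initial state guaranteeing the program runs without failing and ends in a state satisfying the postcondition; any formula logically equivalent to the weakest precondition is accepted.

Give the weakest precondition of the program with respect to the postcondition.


Working backward. After the program, the postcondition 3*y + 7 < -1 must hold; in canonical form it is 3*y < -8.
Before y := y - 1: 3*y < -5
Before y := cnt - 8: 3*cnt < 19
Before cnt := cnt: 3*cnt < 19
Answer: WP = 3*cnt < 19


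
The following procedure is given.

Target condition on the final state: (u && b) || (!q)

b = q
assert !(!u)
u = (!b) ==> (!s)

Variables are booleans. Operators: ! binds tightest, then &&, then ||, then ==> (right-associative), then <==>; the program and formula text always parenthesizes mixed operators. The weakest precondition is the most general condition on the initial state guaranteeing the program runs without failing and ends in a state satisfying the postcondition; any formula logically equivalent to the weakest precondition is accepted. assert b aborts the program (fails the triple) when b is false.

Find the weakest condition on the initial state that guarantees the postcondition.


Working backward. After the program, (u && b) || (!q) must hold.
Before u := (!b) ==> (!s): (((!b) ==> (!s)) && b) || (!q)
Before assert !(!u): u && ((((!b) ==> (!s)) && b) || (!q))
Before b := q: u && ((((!q) ==> (!s)) && q) || (!q))
Answer: WP = u && ((((!q) ==> (!s)) && q) || (!q))


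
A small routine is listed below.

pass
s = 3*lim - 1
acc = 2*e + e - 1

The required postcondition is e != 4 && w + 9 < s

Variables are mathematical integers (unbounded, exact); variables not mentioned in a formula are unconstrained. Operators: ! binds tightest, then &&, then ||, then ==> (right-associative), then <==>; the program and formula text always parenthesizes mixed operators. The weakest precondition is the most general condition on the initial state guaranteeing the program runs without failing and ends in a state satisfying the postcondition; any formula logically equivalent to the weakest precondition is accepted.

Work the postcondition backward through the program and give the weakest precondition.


Working backward. After the program, the postcondition e != 4 && w + 9 < s must hold; in canonical form it is e != 4 && w < s - 9.
Before acc := 2*e + e - 1: e != 4 && w < s - 9
Before s := 3*lim - 1: e != 4 && w < 3*lim - 10
Before skip: e != 4 && w < 3*lim - 10
Answer: WP = e != 4 && w < 3*lim - 10


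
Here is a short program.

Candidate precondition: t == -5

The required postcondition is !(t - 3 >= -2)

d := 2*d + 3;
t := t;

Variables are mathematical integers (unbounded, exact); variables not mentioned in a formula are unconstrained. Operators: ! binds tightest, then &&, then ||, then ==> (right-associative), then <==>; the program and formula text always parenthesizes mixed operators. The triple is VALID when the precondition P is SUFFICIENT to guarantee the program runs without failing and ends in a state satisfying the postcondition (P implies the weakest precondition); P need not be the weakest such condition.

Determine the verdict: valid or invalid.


Working backward. After the program, the postcondition !(t - 3 >= -2) must hold; in canonical form it is !(t >= 1).
Before t := t: !(t >= 1)
Before d := 2*d + 3: !(t >= 1)
The weakest precondition is !(t >= 1).
Check whether t == -5 implies it.
Every state satisfying the precondition satisfies the weakest precondition: the implication holds.
Answer: valid


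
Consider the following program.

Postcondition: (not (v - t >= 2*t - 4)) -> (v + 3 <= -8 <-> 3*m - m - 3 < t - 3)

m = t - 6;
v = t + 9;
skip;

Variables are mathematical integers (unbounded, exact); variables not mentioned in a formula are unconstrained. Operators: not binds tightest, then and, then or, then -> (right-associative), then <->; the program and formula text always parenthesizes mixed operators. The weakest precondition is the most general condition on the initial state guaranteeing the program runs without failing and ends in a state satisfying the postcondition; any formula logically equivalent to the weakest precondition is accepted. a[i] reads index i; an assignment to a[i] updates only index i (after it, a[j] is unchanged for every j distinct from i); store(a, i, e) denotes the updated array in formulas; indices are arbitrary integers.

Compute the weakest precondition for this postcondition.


Working backward. After the program, the postcondition (not (v - t >= 2*t - 4)) -> (v + 3 <= -8 <-> 3*m - m - 3 < t - 3) must hold; in canonical form it is (not (v >= 3*t - 4)) -> (v <= -11 <-> 2*m < t).
Before skip: (not (v >= 3*t - 4)) -> (v <= -11 <-> 2*m < t)
Before v := t + 9: (not (2*t <= 13)) -> (t <= -20 <-> 2*m < t)
Before m := t - 6: (not (2*t <= 13)) -> (t <= -20 <-> t < 12)
Answer: WP = (not (2*t <= 13)) -> (t <= -20 <-> t < 12)


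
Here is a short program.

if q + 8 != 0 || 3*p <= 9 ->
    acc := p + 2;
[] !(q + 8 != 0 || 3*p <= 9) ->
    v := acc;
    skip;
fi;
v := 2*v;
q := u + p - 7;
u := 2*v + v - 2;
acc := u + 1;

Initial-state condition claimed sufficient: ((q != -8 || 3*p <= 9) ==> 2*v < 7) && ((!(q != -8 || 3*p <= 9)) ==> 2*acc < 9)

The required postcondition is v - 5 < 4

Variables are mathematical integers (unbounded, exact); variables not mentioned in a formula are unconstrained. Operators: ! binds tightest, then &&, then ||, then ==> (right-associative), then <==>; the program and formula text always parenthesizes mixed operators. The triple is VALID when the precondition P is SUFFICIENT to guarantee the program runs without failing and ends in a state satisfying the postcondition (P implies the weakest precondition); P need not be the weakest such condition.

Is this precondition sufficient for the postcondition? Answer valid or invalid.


Working backward. After the program, the postcondition v - 5 < 4 must hold; in canonical form it is v < 9.
Before acc := u + 1: v < 9
Before u := 2*v + v - 2: v < 9
Before q := u + p - 7: v < 9
Before v := 2*v: 2*v < 9
Then branch requires 2*v < 9; else branch requires 2*acc < 9.
Before the if: ((q != -8 || 3*p <= 9) ==> 2*v < 9) && ((!(q != -8 || 3*p <= 9)) ==> 2*acc < 9)
The weakest precondition is ((q != -8 || 3*p <= 9) ==> 2*v < 9) && ((!(q != -8 || 3*p <= 9)) ==> 2*acc < 9).
Check whether ((q != -8 || 3*p <= 9) ==> 2*v < 7) && ((!(q != -8 || 3*p <= 9)) ==> 2*acc < 9) implies it.
Every state satisfying the precondition satisfies the weakest precondition: the implication holds.
Answer: valid


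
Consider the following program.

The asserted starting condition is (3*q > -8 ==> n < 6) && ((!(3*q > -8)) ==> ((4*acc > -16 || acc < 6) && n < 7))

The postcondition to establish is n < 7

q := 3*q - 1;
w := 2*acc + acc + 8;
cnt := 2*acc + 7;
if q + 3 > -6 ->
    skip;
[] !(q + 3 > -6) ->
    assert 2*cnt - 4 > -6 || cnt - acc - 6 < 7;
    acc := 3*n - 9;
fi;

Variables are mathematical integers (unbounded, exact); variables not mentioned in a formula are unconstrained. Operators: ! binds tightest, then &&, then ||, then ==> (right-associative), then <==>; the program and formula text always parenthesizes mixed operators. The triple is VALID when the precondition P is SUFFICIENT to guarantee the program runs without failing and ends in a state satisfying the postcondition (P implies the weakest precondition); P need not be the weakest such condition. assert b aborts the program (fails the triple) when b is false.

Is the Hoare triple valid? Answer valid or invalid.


Working backward. After the program, n < 7 must hold.
Then branch requires n < 7; else branch requires (2*cnt > -2 || cnt < acc + 13) && n < 7.
Before the if: (q > -9 ==> n < 7) && ((!(q > -9)) ==> ((2*cnt > -2 || cnt < acc + 13) && n < 7))
Before cnt := 2*acc + 7: (q > -9 ==> n < 7) && ((!(q > -9)) ==> ((4*acc > -16 || acc < 6) && n < 7))
Before w := 2*acc + acc + 8: (q > -9 ==> n < 7) && ((!(q > -9)) ==> ((4*acc > -16 || acc < 6) && n < 7))
Before q := 3*q - 1: (3*q > -8 ==> n < 7) && ((!(3*q > -8)) ==> ((4*acc > -16 || acc < 6) && n < 7))
The weakest precondition is (3*q > -8 ==> n < 7) && ((!(3*q > -8)) ==> ((4*acc > -16 || acc < 6) && n < 7)).
Check whether (3*q > -8 ==> n < 6) && ((!(3*q > -8)) ==> ((4*acc > -16 || acc < 6) && n < 7)) implies it.
Every state satisfying the precondition satisfies the weakest precondition: the implication holds.
Answer: valid
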